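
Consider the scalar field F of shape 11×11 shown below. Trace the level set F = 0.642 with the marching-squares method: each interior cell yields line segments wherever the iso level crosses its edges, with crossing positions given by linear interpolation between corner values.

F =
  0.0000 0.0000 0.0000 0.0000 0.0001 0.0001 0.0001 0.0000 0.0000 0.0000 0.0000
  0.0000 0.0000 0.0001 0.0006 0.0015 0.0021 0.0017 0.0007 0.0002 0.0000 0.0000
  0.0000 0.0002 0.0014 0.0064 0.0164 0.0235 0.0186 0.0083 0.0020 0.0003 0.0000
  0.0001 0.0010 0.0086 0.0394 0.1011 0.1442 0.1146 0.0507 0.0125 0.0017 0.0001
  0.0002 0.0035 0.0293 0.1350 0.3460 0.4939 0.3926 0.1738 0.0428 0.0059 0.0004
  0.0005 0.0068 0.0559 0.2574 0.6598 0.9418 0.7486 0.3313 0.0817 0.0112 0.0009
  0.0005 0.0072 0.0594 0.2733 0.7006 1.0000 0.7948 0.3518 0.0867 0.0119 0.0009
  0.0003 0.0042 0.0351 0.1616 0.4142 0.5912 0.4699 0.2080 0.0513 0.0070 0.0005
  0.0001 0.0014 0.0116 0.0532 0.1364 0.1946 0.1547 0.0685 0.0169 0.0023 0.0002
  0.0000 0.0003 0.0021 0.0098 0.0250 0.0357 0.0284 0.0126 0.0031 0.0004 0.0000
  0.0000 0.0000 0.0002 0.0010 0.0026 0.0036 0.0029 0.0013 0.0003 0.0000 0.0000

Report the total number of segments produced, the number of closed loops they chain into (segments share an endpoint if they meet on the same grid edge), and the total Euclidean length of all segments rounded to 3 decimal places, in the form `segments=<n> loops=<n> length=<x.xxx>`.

segments=10 loops=1 length=7.826

cell (4,3): code 0100 → (4.943,4.000)–(5.000,3.956)
cell (4,4): code 1100 → (4.331,5.000)–(4.943,4.000)
cell (4,5): code 1100 → (4.701,6.000)–(4.331,5.000)
cell (4,6): code 1000 → (5.000,6.255)–(4.701,6.000)
cell (5,3): code 0110 → (5.000,3.956)–(6.000,3.863)
cell (5,6): code 1001 → (6.000,6.345)–(5.000,6.255)
cell (6,3): code 0010 → (6.000,3.863)–(6.205,4.000)
cell (6,4): code 0011 → (6.205,4.000)–(6.876,5.000)
cell (6,5): code 0011 → (6.876,5.000)–(6.470,6.000)
cell (6,6): code 0001 → (6.470,6.000)–(6.000,6.345)
total: 10 segments, chained into 1 closed loop(s), length Σ = 7.825723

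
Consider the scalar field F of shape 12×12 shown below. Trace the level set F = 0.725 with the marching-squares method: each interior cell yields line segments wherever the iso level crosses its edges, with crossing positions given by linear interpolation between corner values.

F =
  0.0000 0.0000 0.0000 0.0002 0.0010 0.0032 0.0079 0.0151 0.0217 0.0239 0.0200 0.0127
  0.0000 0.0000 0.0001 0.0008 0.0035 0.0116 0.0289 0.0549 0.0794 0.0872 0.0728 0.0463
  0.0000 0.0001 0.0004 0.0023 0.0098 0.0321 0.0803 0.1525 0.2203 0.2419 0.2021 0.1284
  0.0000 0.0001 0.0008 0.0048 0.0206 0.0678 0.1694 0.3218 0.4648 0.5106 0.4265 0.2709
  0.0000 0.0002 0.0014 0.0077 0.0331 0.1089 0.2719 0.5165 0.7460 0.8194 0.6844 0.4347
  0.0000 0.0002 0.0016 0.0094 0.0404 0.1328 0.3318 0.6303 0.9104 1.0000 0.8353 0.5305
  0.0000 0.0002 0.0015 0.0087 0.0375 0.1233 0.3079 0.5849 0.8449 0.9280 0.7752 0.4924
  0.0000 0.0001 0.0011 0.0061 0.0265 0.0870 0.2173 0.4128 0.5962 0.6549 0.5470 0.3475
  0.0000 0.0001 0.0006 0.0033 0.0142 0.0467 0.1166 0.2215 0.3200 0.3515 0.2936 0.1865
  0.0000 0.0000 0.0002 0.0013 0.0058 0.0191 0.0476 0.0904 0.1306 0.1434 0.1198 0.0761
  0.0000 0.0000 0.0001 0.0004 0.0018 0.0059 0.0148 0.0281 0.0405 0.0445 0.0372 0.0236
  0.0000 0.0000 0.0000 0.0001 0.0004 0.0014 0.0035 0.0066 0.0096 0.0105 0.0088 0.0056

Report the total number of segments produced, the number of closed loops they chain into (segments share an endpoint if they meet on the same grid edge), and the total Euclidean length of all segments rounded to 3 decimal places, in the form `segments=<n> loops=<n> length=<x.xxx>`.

segments=12 loops=1 length=9.427

cell (3,7): code 0100 → (3.925,8.000)–(4.000,7.908)
cell (3,8): code 1100 → (3.694,9.000)–(3.925,8.000)
cell (3,9): code 1000 → (4.000,9.699)–(3.694,9.000)
cell (4,7): code 0110 → (4.000,7.908)–(5.000,7.338)
cell (4,9): code 1101 → (4.269,10.000)–(4.000,9.699)
cell (4,10): code 1000 → (5.000,10.362)–(4.269,10.000)
cell (5,7): code 0110 → (5.000,7.338)–(6.000,7.539)
cell (5,10): code 1001 → (6.000,10.178)–(5.000,10.362)
cell (6,7): code 0010 → (6.000,7.539)–(6.482,8.000)
cell (6,8): code 0011 → (6.482,8.000)–(6.743,9.000)
cell (6,9): code 0011 → (6.743,9.000)–(6.220,10.000)
cell (6,10): code 0001 → (6.220,10.000)–(6.000,10.178)
total: 12 segments, chained into 1 closed loop(s), length Σ = 9.426843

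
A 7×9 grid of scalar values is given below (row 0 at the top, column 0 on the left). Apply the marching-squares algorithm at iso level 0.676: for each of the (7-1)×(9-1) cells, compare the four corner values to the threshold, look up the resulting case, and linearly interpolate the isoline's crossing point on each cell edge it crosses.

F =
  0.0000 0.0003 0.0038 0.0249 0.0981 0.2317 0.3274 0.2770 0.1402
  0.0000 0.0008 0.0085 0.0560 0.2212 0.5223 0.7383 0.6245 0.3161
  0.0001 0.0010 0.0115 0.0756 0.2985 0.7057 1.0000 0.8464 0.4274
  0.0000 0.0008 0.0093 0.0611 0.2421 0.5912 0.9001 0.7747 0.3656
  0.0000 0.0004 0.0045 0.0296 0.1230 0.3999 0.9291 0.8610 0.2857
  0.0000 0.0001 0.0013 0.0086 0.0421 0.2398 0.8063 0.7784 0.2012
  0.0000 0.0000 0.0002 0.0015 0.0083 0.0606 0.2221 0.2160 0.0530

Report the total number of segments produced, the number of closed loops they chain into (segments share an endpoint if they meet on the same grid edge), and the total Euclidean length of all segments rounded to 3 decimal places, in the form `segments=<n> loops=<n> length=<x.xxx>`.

cell (0,5): code 0100 → (0.848,6.000)–(1.000,5.712)
cell (0,6): code 1000 → (1.000,6.547)–(0.848,6.000)
cell (1,4): code 0100 → (1.838,5.000)–(2.000,4.927)
cell (1,5): code 1110 → (1.000,5.712)–(1.838,5.000)
cell (1,6): code 1101 → (1.232,7.000)–(1.000,6.547)
cell (1,7): code 1000 → (2.000,7.407)–(1.232,7.000)
cell (2,4): code 0010 → (2.000,4.927)–(2.259,5.000)
cell (2,5): code 0111 → (2.259,5.000)–(3.000,5.275)
cell (2,7): code 1001 → (3.000,7.241)–(2.000,7.407)
cell (3,5): code 0110 → (3.000,5.275)–(4.000,5.522)
cell (3,7): code 1001 → (4.000,7.322)–(3.000,7.241)
cell (4,5): code 0110 → (4.000,5.522)–(5.000,5.770)
cell (4,7): code 1001 → (5.000,7.177)–(4.000,7.322)
cell (5,5): code 0010 → (5.000,5.770)–(5.223,6.000)
cell (5,6): code 0011 → (5.223,6.000)–(5.182,7.000)
cell (5,7): code 0001 → (5.182,7.000)–(5.000,7.177)
total: 16 segments, chained into 1 closed loop(s), length Σ = 11.270815

segments=16 loops=1 length=11.271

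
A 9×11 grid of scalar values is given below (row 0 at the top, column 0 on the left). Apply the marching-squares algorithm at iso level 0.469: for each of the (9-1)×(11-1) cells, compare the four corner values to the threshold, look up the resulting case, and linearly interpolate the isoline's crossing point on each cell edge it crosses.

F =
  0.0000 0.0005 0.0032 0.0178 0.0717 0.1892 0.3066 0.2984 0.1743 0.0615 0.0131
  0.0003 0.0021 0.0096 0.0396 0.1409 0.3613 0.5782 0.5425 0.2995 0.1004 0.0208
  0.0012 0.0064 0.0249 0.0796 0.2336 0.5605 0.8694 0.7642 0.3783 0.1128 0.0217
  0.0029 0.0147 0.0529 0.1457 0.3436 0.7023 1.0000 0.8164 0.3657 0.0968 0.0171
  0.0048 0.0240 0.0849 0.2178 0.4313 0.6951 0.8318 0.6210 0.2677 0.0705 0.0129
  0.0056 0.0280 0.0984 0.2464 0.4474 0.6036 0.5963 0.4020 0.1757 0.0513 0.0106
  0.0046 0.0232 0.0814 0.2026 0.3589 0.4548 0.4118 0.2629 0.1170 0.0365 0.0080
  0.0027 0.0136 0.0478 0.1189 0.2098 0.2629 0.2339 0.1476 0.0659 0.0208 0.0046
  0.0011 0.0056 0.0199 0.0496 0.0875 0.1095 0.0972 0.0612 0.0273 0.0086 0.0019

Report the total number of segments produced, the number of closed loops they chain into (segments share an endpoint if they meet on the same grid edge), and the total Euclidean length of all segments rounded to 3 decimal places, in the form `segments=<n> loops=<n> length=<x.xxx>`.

cell (0,5): code 0100 → (0.598,6.000)–(1.000,5.497)
cell (0,6): code 1100 → (0.699,7.000)–(0.598,6.000)
cell (0,7): code 1000 → (1.000,7.302)–(0.699,7.000)
cell (1,4): code 0100 → (1.541,5.000)–(2.000,4.720)
cell (1,5): code 1110 → (1.000,5.497)–(1.541,5.000)
cell (1,7): code 1001 → (2.000,7.765)–(1.000,7.302)
cell (2,4): code 0110 → (2.000,4.720)–(3.000,4.350)
cell (2,7): code 1001 → (3.000,7.771)–(2.000,7.765)
cell (3,4): code 0110 → (3.000,4.350)–(4.000,4.143)
cell (3,7): code 1001 → (4.000,7.430)–(3.000,7.771)
cell (4,4): code 0110 → (4.000,4.143)–(5.000,4.138)
cell (4,6): code 1011 → (5.000,6.655)–(4.694,7.000)
cell (4,7): code 0001 → (4.694,7.000)–(4.000,7.430)
cell (5,4): code 0010 → (5.000,4.138)–(5.905,5.000)
cell (5,5): code 0011 → (5.905,5.000)–(5.690,6.000)
cell (5,6): code 0001 → (5.690,6.000)–(5.000,6.655)
total: 16 segments, chained into 1 closed loop(s), length Σ = 14.095063

segments=16 loops=1 length=14.095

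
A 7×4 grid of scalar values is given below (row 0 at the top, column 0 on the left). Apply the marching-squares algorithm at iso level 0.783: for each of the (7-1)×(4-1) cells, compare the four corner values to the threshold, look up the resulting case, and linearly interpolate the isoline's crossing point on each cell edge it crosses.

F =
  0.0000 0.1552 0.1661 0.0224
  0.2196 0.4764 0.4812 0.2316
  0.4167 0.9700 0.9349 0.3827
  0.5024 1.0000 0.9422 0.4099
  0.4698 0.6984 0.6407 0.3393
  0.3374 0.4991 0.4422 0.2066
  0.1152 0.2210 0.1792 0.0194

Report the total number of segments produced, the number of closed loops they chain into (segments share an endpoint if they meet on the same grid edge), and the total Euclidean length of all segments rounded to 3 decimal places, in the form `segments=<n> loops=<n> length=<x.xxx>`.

cell (1,0): code 0100 → (1.621,1.000)–(2.000,0.662)
cell (1,1): code 1100 → (1.665,2.000)–(1.621,1.000)
cell (1,2): code 1000 → (2.000,2.275)–(1.665,2.000)
cell (2,0): code 0110 → (2.000,0.662)–(3.000,0.564)
cell (2,2): code 1001 → (3.000,2.299)–(2.000,2.275)
cell (3,0): code 0010 → (3.000,0.564)–(3.719,1.000)
cell (3,1): code 0011 → (3.719,1.000)–(3.528,2.000)
cell (3,2): code 0001 → (3.528,2.000)–(3.000,2.299)
total: 8 segments, chained into 1 closed loop(s), length Σ = 6.413418

segments=8 loops=1 length=6.413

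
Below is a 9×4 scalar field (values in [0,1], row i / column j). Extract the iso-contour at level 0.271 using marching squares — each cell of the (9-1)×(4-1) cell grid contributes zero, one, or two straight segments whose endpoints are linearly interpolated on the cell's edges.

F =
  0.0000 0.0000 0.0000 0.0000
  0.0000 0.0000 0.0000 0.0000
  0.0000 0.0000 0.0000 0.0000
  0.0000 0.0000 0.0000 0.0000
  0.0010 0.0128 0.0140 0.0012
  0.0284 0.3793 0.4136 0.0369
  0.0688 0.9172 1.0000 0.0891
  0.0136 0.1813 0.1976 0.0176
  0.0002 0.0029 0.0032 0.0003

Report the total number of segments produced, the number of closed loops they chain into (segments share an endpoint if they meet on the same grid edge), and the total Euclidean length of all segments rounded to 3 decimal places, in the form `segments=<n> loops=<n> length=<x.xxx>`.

cell (4,0): code 0100 → (4.705,1.000)–(5.000,0.691)
cell (4,1): code 1100 → (4.643,2.000)–(4.705,1.000)
cell (4,2): code 1000 → (5.000,2.379)–(4.643,2.000)
cell (5,0): code 0110 → (5.000,0.691)–(6.000,0.238)
cell (5,2): code 1001 → (6.000,2.800)–(5.000,2.379)
cell (6,0): code 0010 → (6.000,0.238)–(6.878,1.000)
cell (6,1): code 0011 → (6.878,1.000)–(6.909,2.000)
cell (6,2): code 0001 → (6.909,2.000)–(6.000,2.800)
total: 8 segments, chained into 1 closed loop(s), length Σ = 7.506168

segments=8 loops=1 length=7.506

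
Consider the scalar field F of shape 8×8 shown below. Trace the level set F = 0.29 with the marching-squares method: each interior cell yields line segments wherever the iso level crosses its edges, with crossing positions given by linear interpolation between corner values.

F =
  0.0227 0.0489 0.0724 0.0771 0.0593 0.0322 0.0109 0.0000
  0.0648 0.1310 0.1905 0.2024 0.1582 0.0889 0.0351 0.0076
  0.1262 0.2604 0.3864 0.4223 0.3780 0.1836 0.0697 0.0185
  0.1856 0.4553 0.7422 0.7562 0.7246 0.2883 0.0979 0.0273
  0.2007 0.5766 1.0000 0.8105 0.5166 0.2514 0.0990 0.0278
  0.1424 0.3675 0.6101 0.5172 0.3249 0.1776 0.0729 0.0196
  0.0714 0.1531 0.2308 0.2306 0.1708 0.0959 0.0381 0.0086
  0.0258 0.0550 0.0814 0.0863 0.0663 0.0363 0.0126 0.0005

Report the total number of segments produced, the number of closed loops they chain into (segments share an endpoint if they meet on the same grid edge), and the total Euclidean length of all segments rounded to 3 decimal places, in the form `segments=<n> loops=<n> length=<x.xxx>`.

segments=16 loops=1 length=14.372

cell (1,1): code 0100 → (1.508,2.000)–(2.000,1.235)
cell (1,2): code 1100 → (1.398,3.000)–(1.508,2.000)
cell (1,3): code 1100 → (1.600,4.000)–(1.398,3.000)
cell (1,4): code 1000 → (2.000,4.453)–(1.600,4.000)
cell (2,0): code 0100 → (2.152,1.000)–(3.000,0.387)
cell (2,1): code 1110 → (2.000,1.235)–(2.152,1.000)
cell (2,4): code 1001 → (3.000,4.996)–(2.000,4.453)
cell (3,0): code 0110 → (3.000,0.387)–(4.000,0.238)
cell (3,4): code 1001 → (4.000,4.854)–(3.000,4.996)
cell (4,0): code 0110 → (4.000,0.238)–(5.000,0.656)
cell (4,4): code 1001 → (5.000,4.237)–(4.000,4.854)
cell (5,0): code 0010 → (5.000,0.656)–(5.361,1.000)
cell (5,1): code 0011 → (5.361,1.000)–(5.844,2.000)
cell (5,2): code 0011 → (5.844,2.000)–(5.793,3.000)
cell (5,3): code 0011 → (5.793,3.000)–(5.226,4.000)
cell (5,4): code 0001 → (5.226,4.000)–(5.000,4.237)
total: 16 segments, chained into 1 closed loop(s), length Σ = 14.372361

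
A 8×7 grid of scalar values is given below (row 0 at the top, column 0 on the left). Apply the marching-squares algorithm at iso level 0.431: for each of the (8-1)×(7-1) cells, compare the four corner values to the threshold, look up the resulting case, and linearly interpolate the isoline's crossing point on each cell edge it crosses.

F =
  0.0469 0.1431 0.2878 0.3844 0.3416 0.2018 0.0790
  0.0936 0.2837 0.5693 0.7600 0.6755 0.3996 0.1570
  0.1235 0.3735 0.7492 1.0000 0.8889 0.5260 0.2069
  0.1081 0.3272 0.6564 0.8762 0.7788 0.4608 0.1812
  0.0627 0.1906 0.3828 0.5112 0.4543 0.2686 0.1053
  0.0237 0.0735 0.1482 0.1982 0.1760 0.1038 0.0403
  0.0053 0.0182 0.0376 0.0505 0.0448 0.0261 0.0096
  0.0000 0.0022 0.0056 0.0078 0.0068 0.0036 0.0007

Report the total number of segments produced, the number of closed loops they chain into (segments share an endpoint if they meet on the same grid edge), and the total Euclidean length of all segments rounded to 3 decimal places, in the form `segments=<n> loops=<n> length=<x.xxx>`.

segments=16 loops=1 length=12.828

cell (0,1): code 0100 → (0.509,2.000)–(1.000,1.516)
cell (0,2): code 1100 → (0.124,3.000)–(0.509,2.000)
cell (0,3): code 1100 → (0.268,4.000)–(0.124,3.000)
cell (0,4): code 1000 → (1.000,4.886)–(0.268,4.000)
cell (1,1): code 0110 → (1.000,1.516)–(2.000,1.153)
cell (1,4): code 1101 → (1.248,5.000)–(1.000,4.886)
cell (1,5): code 1000 → (2.000,5.298)–(1.248,5.000)
cell (2,1): code 0110 → (2.000,1.153)–(3.000,1.315)
cell (2,5): code 1001 → (3.000,5.107)–(2.000,5.298)
cell (3,1): code 0010 → (3.000,1.315)–(3.824,2.000)
cell (3,2): code 0111 → (3.824,2.000)–(4.000,2.375)
cell (3,4): code 1011 → (4.000,4.125)–(3.155,5.000)
cell (3,5): code 0001 → (3.155,5.000)–(3.000,5.107)
cell (4,2): code 0010 → (4.000,2.375)–(4.256,3.000)
cell (4,3): code 0011 → (4.256,3.000)–(4.084,4.000)
cell (4,4): code 0001 → (4.084,4.000)–(4.000,4.125)
total: 16 segments, chained into 1 closed loop(s), length Σ = 12.828474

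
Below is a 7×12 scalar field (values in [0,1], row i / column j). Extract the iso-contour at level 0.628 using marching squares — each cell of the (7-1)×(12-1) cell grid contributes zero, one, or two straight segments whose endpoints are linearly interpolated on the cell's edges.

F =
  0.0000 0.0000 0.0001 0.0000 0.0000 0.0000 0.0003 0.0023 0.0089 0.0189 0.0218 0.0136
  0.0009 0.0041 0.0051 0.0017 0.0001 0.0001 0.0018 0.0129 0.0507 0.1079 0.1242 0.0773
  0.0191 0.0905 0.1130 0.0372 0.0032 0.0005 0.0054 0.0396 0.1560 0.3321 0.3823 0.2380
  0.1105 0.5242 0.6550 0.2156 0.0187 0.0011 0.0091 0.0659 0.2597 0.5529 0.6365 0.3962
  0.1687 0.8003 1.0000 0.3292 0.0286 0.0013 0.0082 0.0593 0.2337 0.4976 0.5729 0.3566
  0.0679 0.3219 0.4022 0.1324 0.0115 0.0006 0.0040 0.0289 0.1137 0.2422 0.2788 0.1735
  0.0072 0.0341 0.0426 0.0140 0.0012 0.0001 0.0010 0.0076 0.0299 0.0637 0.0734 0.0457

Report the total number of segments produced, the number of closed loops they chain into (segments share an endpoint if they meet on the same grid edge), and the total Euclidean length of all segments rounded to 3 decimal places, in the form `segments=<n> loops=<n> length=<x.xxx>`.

cell (2,1): code 0100 → (2.950,2.000)–(3.000,1.794)
cell (2,2): code 1000 → (3.000,2.061)–(2.950,2.000)
cell (2,9): code 0100 → (2.967,10.000)–(3.000,9.898)
cell (2,10): code 1000 → (3.000,10.035)–(2.967,10.000)
cell (3,0): code 0100 → (3.376,1.000)–(4.000,0.727)
cell (3,1): code 1110 → (3.000,1.794)–(3.376,1.000)
cell (3,2): code 1001 → (4.000,2.555)–(3.000,2.061)
cell (3,9): code 0010 → (3.000,9.898)–(3.134,10.000)
cell (3,10): code 0001 → (3.134,10.000)–(3.000,10.035)
cell (4,0): code 0010 → (4.000,0.727)–(4.360,1.000)
cell (4,1): code 0011 → (4.360,1.000)–(4.622,2.000)
cell (4,2): code 0001 → (4.622,2.000)–(4.000,2.555)
total: 12 segments, chained into 2 closed loop(s), length Σ = 5.746629

segments=12 loops=2 length=5.747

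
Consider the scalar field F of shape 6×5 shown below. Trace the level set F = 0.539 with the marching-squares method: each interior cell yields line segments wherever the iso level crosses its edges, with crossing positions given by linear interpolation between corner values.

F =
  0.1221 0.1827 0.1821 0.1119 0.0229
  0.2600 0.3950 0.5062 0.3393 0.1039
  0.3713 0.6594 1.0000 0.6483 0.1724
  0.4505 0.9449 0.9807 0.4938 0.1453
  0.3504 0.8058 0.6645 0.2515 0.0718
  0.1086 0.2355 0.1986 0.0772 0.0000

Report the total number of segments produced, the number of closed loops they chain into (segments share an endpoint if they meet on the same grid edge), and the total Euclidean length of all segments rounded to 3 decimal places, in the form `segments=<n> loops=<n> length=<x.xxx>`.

segments=12 loops=1 length=9.804

cell (1,0): code 0100 → (1.545,1.000)–(2.000,0.582)
cell (1,1): code 1100 → (1.066,2.000)–(1.545,1.000)
cell (1,2): code 1100 → (1.646,3.000)–(1.066,2.000)
cell (1,3): code 1000 → (2.000,3.230)–(1.646,3.000)
cell (2,0): code 0110 → (2.000,0.582)–(3.000,0.179)
cell (2,2): code 1011 → (3.000,2.907)–(2.707,3.000)
cell (2,3): code 0001 → (2.707,3.000)–(2.000,3.230)
cell (3,0): code 0110 → (3.000,0.179)–(4.000,0.414)
cell (3,2): code 1001 → (4.000,2.304)–(3.000,2.907)
cell (4,0): code 0010 → (4.000,0.414)–(4.468,1.000)
cell (4,1): code 0011 → (4.468,1.000)–(4.269,2.000)
cell (4,2): code 0001 → (4.269,2.000)–(4.000,2.304)
total: 12 segments, chained into 1 closed loop(s), length Σ = 9.803601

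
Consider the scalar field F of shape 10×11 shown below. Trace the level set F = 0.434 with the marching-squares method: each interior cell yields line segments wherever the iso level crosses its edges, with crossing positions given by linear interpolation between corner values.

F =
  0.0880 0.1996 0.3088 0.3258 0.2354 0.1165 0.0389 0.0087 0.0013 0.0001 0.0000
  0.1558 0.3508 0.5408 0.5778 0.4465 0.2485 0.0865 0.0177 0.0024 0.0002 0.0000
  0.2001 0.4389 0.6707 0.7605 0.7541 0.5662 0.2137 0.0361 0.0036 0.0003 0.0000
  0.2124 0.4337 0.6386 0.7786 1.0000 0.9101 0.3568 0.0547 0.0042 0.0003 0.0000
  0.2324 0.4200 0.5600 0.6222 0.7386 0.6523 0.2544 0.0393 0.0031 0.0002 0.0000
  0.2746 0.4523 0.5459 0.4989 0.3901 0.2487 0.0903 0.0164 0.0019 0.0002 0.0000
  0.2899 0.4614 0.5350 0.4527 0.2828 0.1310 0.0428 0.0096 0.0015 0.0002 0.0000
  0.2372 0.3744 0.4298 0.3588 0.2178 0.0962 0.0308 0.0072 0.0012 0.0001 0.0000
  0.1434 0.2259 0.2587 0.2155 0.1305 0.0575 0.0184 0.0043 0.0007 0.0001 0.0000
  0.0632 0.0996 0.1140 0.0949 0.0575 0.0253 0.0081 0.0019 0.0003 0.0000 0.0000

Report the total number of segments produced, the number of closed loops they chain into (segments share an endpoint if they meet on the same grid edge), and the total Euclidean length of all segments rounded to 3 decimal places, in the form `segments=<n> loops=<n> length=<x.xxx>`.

segments=24 loops=1 length=18.280

cell (0,1): code 0100 → (0.540,2.000)–(1.000,1.438)
cell (0,2): code 1100 → (0.429,3.000)–(0.540,2.000)
cell (0,3): code 1100 → (0.941,4.000)–(0.429,3.000)
cell (0,4): code 1000 → (1.000,4.063)–(0.941,4.000)
cell (1,0): code 0100 → (1.944,1.000)–(2.000,0.979)
cell (1,1): code 1110 → (1.000,1.438)–(1.944,1.000)
cell (1,4): code 1101 → (1.584,5.000)–(1.000,4.063)
cell (1,5): code 1000 → (2.000,5.375)–(1.584,5.000)
cell (2,0): code 0010 → (2.000,0.979)–(2.942,1.000)
cell (2,1): code 0111 → (2.942,1.000)–(3.000,1.001)
cell (2,5): code 1001 → (3.000,5.860)–(2.000,5.375)
cell (3,1): code 0110 → (3.000,1.001)–(4.000,1.100)
cell (3,5): code 1001 → (4.000,5.549)–(3.000,5.860)
cell (4,0): code 0100 → (4.433,1.000)–(5.000,0.897)
cell (4,1): code 1110 → (4.000,1.100)–(4.433,1.000)
cell (4,3): code 1011 → (5.000,3.597)–(4.874,4.000)
cell (4,4): code 0011 → (4.874,4.000)–(4.541,5.000)
cell (4,5): code 0001 → (4.541,5.000)–(4.000,5.549)
cell (5,0): code 0110 → (5.000,0.897)–(6.000,0.840)
cell (5,3): code 1001 → (6.000,3.110)–(5.000,3.597)
cell (6,0): code 0010 → (6.000,0.840)–(6.315,1.000)
cell (6,1): code 0011 → (6.315,1.000)–(6.960,2.000)
cell (6,2): code 0011 → (6.960,2.000)–(6.199,3.000)
cell (6,3): code 0001 → (6.199,3.000)–(6.000,3.110)
total: 24 segments, chained into 1 closed loop(s), length Σ = 18.279679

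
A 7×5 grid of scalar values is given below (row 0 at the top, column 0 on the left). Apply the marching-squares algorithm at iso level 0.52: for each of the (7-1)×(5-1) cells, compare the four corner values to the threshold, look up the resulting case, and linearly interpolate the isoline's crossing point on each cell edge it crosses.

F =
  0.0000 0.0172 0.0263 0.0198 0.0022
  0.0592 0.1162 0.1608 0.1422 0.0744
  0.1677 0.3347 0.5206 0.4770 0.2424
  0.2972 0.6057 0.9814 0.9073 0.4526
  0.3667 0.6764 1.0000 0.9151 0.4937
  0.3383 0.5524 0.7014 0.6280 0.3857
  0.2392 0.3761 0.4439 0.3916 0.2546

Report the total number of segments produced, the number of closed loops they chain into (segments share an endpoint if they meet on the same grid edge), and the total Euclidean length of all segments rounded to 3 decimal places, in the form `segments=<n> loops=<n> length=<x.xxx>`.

cell (1,1): code 0100 → (1.998,2.000)–(2.000,1.997)
cell (1,2): code 1000 → (2.000,2.014)–(1.998,2.000)
cell (2,0): code 0100 → (2.684,1.000)–(3.000,0.722)
cell (2,1): code 1110 → (2.000,1.997)–(2.684,1.000)
cell (2,2): code 1101 → (2.100,3.000)–(2.000,2.014)
cell (2,3): code 1000 → (3.000,3.852)–(2.100,3.000)
cell (3,0): code 0110 → (3.000,0.722)–(4.000,0.495)
cell (3,3): code 1001 → (4.000,3.938)–(3.000,3.852)
cell (4,0): code 0110 → (4.000,0.495)–(5.000,0.849)
cell (4,3): code 1001 → (5.000,3.446)–(4.000,3.938)
cell (5,0): code 0010 → (5.000,0.849)–(5.184,1.000)
cell (5,1): code 0011 → (5.184,1.000)–(5.704,2.000)
cell (5,2): code 0011 → (5.704,2.000)–(5.457,3.000)
cell (5,3): code 0001 → (5.457,3.000)–(5.000,3.446)
total: 14 segments, chained into 1 closed loop(s), length Σ = 11.115924

segments=14 loops=1 length=11.116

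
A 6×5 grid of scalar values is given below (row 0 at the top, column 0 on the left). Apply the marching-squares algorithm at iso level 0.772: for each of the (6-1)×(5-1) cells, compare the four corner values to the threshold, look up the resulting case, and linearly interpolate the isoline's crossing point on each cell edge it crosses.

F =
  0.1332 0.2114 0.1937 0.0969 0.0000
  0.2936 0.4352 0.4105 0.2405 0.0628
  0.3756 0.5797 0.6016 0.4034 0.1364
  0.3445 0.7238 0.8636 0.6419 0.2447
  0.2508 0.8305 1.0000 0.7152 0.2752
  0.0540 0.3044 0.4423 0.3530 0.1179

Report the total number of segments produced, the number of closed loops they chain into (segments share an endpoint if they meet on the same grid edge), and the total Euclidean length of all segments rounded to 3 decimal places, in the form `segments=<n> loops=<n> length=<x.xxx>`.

segments=8 loops=1 length=5.574

cell (2,1): code 0100 → (2.650,2.000)–(3.000,1.345)
cell (2,2): code 1000 → (3.000,2.413)–(2.650,2.000)
cell (3,0): code 0100 → (3.452,1.000)–(4.000,0.899)
cell (3,1): code 1110 → (3.000,1.345)–(3.452,1.000)
cell (3,2): code 1001 → (4.000,2.801)–(3.000,2.413)
cell (4,0): code 0010 → (4.000,0.899)–(4.111,1.000)
cell (4,1): code 0011 → (4.111,1.000)–(4.409,2.000)
cell (4,2): code 0001 → (4.409,2.000)–(4.000,2.801)
total: 8 segments, chained into 1 closed loop(s), length Σ = 5.574488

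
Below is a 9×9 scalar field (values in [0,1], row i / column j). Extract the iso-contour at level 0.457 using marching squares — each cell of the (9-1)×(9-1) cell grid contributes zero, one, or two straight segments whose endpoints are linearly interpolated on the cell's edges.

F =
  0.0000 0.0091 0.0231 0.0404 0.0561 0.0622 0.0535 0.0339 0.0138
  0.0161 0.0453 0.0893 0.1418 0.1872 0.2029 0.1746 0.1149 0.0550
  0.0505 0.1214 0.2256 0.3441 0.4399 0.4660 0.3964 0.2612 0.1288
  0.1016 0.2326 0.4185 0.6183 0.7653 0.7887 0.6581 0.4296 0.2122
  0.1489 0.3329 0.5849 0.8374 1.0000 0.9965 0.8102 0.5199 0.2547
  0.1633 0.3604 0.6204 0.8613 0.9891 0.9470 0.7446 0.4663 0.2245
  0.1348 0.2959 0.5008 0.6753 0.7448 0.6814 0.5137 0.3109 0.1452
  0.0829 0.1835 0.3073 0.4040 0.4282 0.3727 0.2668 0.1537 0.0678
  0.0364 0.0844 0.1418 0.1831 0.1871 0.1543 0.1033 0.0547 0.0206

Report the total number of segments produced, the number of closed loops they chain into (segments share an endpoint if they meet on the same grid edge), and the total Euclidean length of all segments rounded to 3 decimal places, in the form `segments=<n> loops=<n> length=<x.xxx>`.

cell (1,4): code 0100 → (1.966,5.000)–(2.000,4.655)
cell (1,5): code 1000 → (2.000,5.129)–(1.966,5.000)
cell (2,2): code 0100 → (2.412,3.000)–(3.000,2.193)
cell (2,3): code 1100 → (2.053,4.000)–(2.412,3.000)
cell (2,4): code 1110 → (2.000,4.655)–(2.053,4.000)
cell (2,5): code 1101 → (2.232,6.000)–(2.000,5.129)
cell (2,6): code 1000 → (3.000,6.880)–(2.232,6.000)
cell (3,1): code 0100 → (3.231,2.000)–(4.000,1.492)
cell (3,2): code 1110 → (3.000,2.193)–(3.231,2.000)
cell (3,6): code 1101 → (3.303,7.000)–(3.000,6.880)
cell (3,7): code 1000 → (4.000,7.237)–(3.303,7.000)
cell (4,1): code 0110 → (4.000,1.492)–(5.000,1.372)
cell (4,7): code 1001 → (5.000,7.038)–(4.000,7.237)
cell (5,1): code 0110 → (5.000,1.372)–(6.000,1.786)
cell (5,6): code 1011 → (6.000,6.280)–(5.060,7.000)
cell (5,7): code 0001 → (5.060,7.000)–(5.000,7.038)
cell (6,1): code 0010 → (6.000,1.786)–(6.226,2.000)
cell (6,2): code 0011 → (6.226,2.000)–(6.805,3.000)
cell (6,3): code 0011 → (6.805,3.000)–(6.909,4.000)
cell (6,4): code 0011 → (6.909,4.000)–(6.727,5.000)
cell (6,5): code 0011 → (6.727,5.000)–(6.230,6.000)
cell (6,6): code 0001 → (6.230,6.000)–(6.000,6.280)
total: 22 segments, chained into 1 closed loop(s), length Σ = 16.884608

segments=22 loops=1 length=16.885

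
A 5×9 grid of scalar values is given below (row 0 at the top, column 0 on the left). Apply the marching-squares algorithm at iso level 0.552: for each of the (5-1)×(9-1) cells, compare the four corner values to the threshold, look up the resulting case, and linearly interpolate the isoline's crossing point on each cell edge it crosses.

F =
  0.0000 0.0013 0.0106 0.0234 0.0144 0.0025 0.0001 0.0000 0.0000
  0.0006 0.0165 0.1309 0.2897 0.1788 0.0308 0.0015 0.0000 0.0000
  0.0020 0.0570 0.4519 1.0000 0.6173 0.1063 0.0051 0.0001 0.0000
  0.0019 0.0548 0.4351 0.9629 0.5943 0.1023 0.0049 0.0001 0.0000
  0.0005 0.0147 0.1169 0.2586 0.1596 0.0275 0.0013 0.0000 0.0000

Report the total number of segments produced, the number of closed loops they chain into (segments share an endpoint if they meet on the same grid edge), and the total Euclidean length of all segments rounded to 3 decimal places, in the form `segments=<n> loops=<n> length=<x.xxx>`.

cell (1,2): code 0100 → (1.369,3.000)–(2.000,2.183)
cell (1,3): code 1100 → (1.851,4.000)–(1.369,3.000)
cell (1,4): code 1000 → (2.000,4.128)–(1.851,4.000)
cell (2,2): code 0110 → (2.000,2.183)–(3.000,2.221)
cell (2,4): code 1001 → (3.000,4.086)–(2.000,4.128)
cell (3,2): code 0010 → (3.000,2.221)–(3.583,3.000)
cell (3,3): code 0011 → (3.583,3.000)–(3.097,4.000)
cell (3,4): code 0001 → (3.097,4.000)–(3.000,4.086)
total: 8 segments, chained into 1 closed loop(s), length Σ = 6.554898

segments=8 loops=1 length=6.555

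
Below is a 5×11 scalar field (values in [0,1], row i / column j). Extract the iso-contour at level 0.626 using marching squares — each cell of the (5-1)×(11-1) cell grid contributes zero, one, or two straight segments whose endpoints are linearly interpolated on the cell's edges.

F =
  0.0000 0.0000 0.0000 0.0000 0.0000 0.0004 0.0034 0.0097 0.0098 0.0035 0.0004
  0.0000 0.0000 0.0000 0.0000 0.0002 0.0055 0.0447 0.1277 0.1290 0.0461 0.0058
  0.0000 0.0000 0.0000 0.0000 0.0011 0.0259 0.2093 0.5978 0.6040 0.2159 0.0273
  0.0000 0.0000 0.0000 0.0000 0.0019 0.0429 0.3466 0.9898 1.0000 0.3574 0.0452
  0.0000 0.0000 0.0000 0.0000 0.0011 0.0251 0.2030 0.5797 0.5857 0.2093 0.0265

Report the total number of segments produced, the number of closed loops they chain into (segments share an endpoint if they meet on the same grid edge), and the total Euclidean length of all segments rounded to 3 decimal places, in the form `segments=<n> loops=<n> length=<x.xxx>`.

segments=6 loops=1 length=6.323

cell (2,6): code 0100 → (2.072,7.000)–(3.000,6.434)
cell (2,7): code 1100 → (2.056,8.000)–(2.072,7.000)
cell (2,8): code 1000 → (3.000,8.582)–(2.056,8.000)
cell (3,6): code 0010 → (3.000,6.434)–(3.887,7.000)
cell (3,7): code 0011 → (3.887,7.000)–(3.903,8.000)
cell (3,8): code 0001 → (3.903,8.000)–(3.000,8.582)
total: 6 segments, chained into 1 closed loop(s), length Σ = 6.322624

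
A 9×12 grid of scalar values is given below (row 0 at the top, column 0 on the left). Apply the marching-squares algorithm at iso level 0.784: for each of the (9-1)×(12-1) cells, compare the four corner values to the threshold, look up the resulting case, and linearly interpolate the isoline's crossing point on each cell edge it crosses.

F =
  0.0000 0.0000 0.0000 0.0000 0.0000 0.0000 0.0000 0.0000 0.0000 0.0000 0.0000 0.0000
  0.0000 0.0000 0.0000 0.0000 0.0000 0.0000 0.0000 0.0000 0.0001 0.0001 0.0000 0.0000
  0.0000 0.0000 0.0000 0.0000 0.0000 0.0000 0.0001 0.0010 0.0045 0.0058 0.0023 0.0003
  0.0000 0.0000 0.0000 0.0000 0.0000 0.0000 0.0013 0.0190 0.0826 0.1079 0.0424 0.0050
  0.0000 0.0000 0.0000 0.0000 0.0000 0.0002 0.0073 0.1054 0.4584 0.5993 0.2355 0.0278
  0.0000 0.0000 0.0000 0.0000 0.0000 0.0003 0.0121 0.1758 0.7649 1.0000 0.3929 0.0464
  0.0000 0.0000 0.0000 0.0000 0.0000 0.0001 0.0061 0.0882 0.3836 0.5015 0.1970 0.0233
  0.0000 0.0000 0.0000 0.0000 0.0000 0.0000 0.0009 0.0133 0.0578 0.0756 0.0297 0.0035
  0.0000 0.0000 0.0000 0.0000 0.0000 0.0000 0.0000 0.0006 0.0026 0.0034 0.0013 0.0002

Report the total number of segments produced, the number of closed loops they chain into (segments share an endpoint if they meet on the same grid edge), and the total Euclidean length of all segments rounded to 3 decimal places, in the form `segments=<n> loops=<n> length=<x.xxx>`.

cell (4,8): code 0100 → (4.461,9.000)–(5.000,8.081)
cell (4,9): code 1000 → (5.000,9.356)–(4.461,9.000)
cell (5,8): code 0010 → (5.000,8.081)–(5.433,9.000)
cell (5,9): code 0001 → (5.433,9.000)–(5.000,9.356)
total: 4 segments, chained into 1 closed loop(s), length Σ = 3.287572

segments=4 loops=1 length=3.288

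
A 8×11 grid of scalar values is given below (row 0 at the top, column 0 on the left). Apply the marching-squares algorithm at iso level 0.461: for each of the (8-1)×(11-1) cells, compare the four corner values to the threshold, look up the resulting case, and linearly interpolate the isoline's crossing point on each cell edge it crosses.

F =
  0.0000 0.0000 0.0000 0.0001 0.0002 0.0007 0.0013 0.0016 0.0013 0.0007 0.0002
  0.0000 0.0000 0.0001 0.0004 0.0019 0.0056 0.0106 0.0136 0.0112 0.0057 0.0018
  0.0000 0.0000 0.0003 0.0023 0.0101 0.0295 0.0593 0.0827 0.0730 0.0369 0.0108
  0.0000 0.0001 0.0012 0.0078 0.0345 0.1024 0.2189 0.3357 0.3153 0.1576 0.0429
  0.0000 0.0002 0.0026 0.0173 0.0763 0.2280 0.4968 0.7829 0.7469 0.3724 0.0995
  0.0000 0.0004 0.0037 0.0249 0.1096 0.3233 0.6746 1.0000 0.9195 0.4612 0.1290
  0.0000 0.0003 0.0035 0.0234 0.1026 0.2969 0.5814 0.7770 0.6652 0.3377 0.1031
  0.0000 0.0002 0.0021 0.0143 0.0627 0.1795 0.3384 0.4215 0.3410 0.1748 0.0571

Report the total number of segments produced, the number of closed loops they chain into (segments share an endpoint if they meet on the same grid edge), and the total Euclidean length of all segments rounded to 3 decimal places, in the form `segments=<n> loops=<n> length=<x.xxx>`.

cell (3,5): code 0100 → (3.871,6.000)–(4.000,5.867)
cell (3,6): code 1100 → (3.280,7.000)–(3.871,6.000)
cell (3,7): code 1100 → (3.338,8.000)–(3.280,7.000)
cell (3,8): code 1000 → (4.000,8.763)–(3.338,8.000)
cell (4,5): code 0110 → (4.000,5.867)–(5.000,5.392)
cell (4,8): code 1101 → (4.998,9.000)–(4.000,8.763)
cell (4,9): code 1000 → (5.000,9.001)–(4.998,9.000)
cell (5,5): code 0110 → (5.000,5.392)–(6.000,5.577)
cell (5,8): code 1011 → (6.000,8.624)–(5.002,9.000)
cell (5,9): code 0001 → (5.002,9.000)–(5.000,9.001)
cell (6,5): code 0010 → (6.000,5.577)–(6.495,6.000)
cell (6,6): code 0011 → (6.495,6.000)–(6.889,7.000)
cell (6,7): code 0011 → (6.889,7.000)–(6.630,8.000)
cell (6,8): code 0001 → (6.630,8.000)–(6.000,8.624)
total: 14 segments, chained into 1 closed loop(s), length Σ = 11.225186

segments=14 loops=1 length=11.225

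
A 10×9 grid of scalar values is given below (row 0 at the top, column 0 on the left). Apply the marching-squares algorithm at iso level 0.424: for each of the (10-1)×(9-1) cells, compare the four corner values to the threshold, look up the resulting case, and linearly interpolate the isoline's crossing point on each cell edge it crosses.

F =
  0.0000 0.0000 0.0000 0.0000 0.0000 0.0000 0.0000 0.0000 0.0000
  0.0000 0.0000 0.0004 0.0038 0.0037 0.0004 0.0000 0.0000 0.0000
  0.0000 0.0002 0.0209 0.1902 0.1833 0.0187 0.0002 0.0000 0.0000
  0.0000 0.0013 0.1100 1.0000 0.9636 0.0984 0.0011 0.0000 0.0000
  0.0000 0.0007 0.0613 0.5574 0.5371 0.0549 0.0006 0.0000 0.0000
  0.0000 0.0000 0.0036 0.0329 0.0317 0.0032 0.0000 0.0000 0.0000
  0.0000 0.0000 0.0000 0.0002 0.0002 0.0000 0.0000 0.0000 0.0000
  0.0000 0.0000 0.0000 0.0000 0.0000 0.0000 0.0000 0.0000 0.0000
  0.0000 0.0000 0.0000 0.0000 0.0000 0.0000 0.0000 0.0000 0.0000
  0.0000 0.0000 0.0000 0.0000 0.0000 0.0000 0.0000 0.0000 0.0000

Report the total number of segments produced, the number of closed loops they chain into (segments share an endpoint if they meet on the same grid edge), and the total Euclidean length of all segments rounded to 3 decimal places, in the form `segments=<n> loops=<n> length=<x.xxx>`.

cell (2,2): code 0100 → (2.289,3.000)–(3.000,2.353)
cell (2,3): code 1100 → (2.308,4.000)–(2.289,3.000)
cell (2,4): code 1000 → (3.000,4.624)–(2.308,4.000)
cell (3,2): code 0110 → (3.000,2.353)–(4.000,2.731)
cell (3,4): code 1001 → (4.000,4.235)–(3.000,4.624)
cell (4,2): code 0010 → (4.000,2.731)–(4.254,3.000)
cell (4,3): code 0011 → (4.254,3.000)–(4.224,4.000)
cell (4,4): code 0001 → (4.224,4.000)–(4.000,4.235)
total: 8 segments, chained into 1 closed loop(s), length Σ = 6.730050

segments=8 loops=1 length=6.730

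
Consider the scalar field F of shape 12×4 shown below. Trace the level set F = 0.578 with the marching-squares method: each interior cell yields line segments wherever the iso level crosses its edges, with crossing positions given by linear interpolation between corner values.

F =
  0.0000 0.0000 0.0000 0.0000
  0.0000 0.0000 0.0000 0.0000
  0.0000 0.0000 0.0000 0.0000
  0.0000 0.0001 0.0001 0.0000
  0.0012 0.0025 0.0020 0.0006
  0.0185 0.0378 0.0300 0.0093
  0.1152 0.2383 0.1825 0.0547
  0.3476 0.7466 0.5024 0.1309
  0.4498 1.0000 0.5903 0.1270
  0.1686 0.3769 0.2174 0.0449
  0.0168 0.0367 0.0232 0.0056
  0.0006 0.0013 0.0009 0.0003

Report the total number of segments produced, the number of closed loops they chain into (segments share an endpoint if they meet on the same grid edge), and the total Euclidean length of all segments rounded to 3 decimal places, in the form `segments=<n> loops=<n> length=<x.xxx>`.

segments=8 loops=1 length=5.672

cell (6,0): code 0100 → (6.668,1.000)–(7.000,0.577)
cell (6,1): code 1000 → (7.000,1.690)–(6.668,1.000)
cell (7,0): code 0110 → (7.000,0.577)–(8.000,0.233)
cell (7,1): code 1101 → (7.860,2.000)–(7.000,1.690)
cell (7,2): code 1000 → (8.000,2.027)–(7.860,2.000)
cell (8,0): code 0010 → (8.000,0.233)–(8.677,1.000)
cell (8,1): code 0011 → (8.677,1.000)–(8.033,2.000)
cell (8,2): code 0001 → (8.033,2.000)–(8.000,2.027)
total: 8 segments, chained into 1 closed loop(s), length Σ = 5.672454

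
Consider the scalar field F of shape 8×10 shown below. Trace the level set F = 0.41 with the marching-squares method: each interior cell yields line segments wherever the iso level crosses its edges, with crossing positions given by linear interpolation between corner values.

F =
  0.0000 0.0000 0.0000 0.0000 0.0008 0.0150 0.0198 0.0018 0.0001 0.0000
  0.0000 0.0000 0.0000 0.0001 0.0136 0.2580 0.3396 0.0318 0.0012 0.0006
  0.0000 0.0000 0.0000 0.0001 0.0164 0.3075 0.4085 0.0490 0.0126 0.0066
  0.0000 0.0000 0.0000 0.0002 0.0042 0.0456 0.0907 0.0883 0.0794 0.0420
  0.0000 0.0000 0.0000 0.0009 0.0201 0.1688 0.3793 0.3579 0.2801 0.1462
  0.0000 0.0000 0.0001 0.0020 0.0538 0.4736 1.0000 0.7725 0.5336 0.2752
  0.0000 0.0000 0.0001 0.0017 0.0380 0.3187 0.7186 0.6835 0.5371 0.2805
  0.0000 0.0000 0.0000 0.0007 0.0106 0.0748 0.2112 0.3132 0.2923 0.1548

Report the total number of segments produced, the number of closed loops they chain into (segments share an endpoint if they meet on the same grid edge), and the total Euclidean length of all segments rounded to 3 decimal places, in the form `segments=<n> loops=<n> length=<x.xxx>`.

segments=12 loops=1 length=10.063

cell (4,4): code 0100 → (4.791,5.000)–(5.000,4.848)
cell (4,5): code 1100 → (4.049,6.000)–(4.791,5.000)
cell (4,6): code 1100 → (4.126,7.000)–(4.049,6.000)
cell (4,7): code 1100 → (4.512,8.000)–(4.126,7.000)
cell (4,8): code 1000 → (5.000,8.478)–(4.512,8.000)
cell (5,4): code 0010 → (5.000,4.848)–(5.411,5.000)
cell (5,5): code 0111 → (5.411,5.000)–(6.000,5.228)
cell (5,8): code 1001 → (6.000,8.495)–(5.000,8.478)
cell (6,5): code 0010 → (6.000,5.228)–(6.608,6.000)
cell (6,6): code 0011 → (6.608,6.000)–(6.739,7.000)
cell (6,7): code 0011 → (6.739,7.000)–(6.519,8.000)
cell (6,8): code 0001 → (6.519,8.000)–(6.000,8.495)
total: 12 segments, chained into 1 closed loop(s), length Σ = 10.063373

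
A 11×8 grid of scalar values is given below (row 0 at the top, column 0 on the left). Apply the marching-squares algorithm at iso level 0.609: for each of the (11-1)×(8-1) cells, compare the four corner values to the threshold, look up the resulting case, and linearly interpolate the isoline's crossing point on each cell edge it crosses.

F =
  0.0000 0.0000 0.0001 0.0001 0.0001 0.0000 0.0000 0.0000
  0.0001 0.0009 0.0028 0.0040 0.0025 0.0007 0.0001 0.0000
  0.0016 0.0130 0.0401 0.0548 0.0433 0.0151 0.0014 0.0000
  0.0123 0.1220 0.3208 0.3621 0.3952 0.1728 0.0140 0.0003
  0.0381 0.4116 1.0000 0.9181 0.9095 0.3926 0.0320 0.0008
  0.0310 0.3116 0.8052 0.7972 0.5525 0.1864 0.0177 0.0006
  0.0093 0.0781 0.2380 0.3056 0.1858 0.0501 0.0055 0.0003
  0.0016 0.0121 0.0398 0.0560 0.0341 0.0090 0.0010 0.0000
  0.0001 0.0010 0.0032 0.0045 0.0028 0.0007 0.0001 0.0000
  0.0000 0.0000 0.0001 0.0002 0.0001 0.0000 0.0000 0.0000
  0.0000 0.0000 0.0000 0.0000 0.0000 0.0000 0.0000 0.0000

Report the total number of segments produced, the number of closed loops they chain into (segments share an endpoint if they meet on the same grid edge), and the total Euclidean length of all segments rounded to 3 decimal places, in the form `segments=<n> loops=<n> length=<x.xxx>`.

cell (3,1): code 0100 → (3.424,2.000)–(4.000,1.335)
cell (3,2): code 1100 → (3.444,3.000)–(3.424,2.000)
cell (3,3): code 1100 → (3.416,4.000)–(3.444,3.000)
cell (3,4): code 1000 → (4.000,4.581)–(3.416,4.000)
cell (4,1): code 0110 → (4.000,1.335)–(5.000,1.603)
cell (4,3): code 1011 → (5.000,3.769)–(4.842,4.000)
cell (4,4): code 0001 → (4.842,4.000)–(4.000,4.581)
cell (5,1): code 0010 → (5.000,1.603)–(5.346,2.000)
cell (5,2): code 0011 → (5.346,2.000)–(5.383,3.000)
cell (5,3): code 0001 → (5.383,3.000)–(5.000,3.769)
total: 10 segments, chained into 1 closed loop(s), length Σ = 8.428696

segments=10 loops=1 length=8.429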